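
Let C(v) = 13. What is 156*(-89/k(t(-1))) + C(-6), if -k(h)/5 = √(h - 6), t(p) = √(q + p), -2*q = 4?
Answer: 13 + 13884/(5*√(-6 + I*√3)) ≈ 168.62 - 1100.2*I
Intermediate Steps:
q = -2 (q = -½*4 = -2)
t(p) = √(-2 + p)
k(h) = -5*√(-6 + h) (k(h) = -5*√(h - 6) = -5*√(-6 + h))
156*(-89/k(t(-1))) + C(-6) = 156*(-89*(-1/(5*√(-6 + √(-2 - 1))))) + 13 = 156*(-89*(-1/(5*√(-6 + √(-3))))) + 13 = 156*(-89*(-1/(5*√(-6 + I*√3)))) + 13 = 156*(-(-89)/(5*√(-6 + I*√3))) + 13 = 156*(89/(5*√(-6 + I*√3))) + 13 = 13884/(5*√(-6 + I*√3)) + 13 = 13 + 13884/(5*√(-6 + I*√3))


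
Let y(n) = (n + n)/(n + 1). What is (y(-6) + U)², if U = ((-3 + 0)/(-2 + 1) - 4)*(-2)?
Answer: 484/25 ≈ 19.360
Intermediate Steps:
y(n) = 2*n/(1 + n) (y(n) = (2*n)/(1 + n) = 2*n/(1 + n))
U = 2 (U = (-3/(-1) - 4)*(-2) = (-3*(-1) - 4)*(-2) = (3 - 4)*(-2) = -1*(-2) = 2)
(y(-6) + U)² = (2*(-6)/(1 - 6) + 2)² = (2*(-6)/(-5) + 2)² = (2*(-6)*(-⅕) + 2)² = (12/5 + 2)² = (22/5)² = 484/25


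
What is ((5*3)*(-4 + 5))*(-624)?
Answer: -9360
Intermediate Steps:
((5*3)*(-4 + 5))*(-624) = (15*1)*(-624) = 15*(-624) = -9360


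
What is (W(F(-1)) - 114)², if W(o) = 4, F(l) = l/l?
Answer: 12100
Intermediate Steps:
F(l) = 1
(W(F(-1)) - 114)² = (4 - 114)² = (-110)² = 12100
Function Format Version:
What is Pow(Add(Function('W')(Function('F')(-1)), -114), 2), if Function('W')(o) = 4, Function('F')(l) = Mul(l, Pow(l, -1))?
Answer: 12100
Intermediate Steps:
Function('F')(l) = 1
Pow(Add(Function('W')(Function('F')(-1)), -114), 2) = Pow(Add(4, -114), 2) = Pow(-110, 2) = 12100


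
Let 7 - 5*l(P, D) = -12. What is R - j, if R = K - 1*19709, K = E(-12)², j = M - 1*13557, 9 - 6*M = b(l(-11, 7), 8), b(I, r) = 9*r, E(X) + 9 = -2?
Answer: -12041/2 ≈ -6020.5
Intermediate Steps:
E(X) = -11 (E(X) = -9 - 2 = -11)
l(P, D) = 19/5 (l(P, D) = 7/5 - ⅕*(-12) = 7/5 + 12/5 = 19/5)
M = -21/2 (M = 3/2 - 3*8/2 = 3/2 - ⅙*72 = 3/2 - 12 = -21/2 ≈ -10.500)
j = -27135/2 (j = -21/2 - 1*13557 = -21/2 - 13557 = -27135/2 ≈ -13568.)
K = 121 (K = (-11)² = 121)
R = -19588 (R = 121 - 1*19709 = 121 - 19709 = -19588)
R - j = -19588 - 1*(-27135/2) = -19588 + 27135/2 = -12041/2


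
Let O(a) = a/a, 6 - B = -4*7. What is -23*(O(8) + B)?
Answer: -805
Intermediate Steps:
B = 34 (B = 6 - (-4)*7 = 6 - 1*(-28) = 6 + 28 = 34)
O(a) = 1
-23*(O(8) + B) = -23*(1 + 34) = -23*35 = -805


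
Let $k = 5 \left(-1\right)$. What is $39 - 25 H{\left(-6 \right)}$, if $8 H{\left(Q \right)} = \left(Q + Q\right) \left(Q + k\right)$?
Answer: $- \frac{747}{2} \approx -373.5$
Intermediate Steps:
$k = -5$
$H{\left(Q \right)} = \frac{Q \left(-5 + Q\right)}{4}$ ($H{\left(Q \right)} = \frac{\left(Q + Q\right) \left(Q - 5\right)}{8} = \frac{2 Q \left(-5 + Q\right)}{8} = \frac{Q \left(-5 + Q\right)}{4}$)
$39 - 25 H{\left(-6 \right)} = 39 - 25 \cdot \frac{1}{4} \left(-6\right) \left(-5 - 6\right) = 39 - 25 \cdot \frac{1}{4} \left(-6\right) \left(-11\right) = 39 - \frac{825}{2} = - \frac{747}{2}$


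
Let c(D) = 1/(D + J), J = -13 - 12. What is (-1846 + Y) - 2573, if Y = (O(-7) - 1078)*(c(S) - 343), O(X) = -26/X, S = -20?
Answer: 22937347/63 ≈ 3.6409e+5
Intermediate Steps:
J = -25
c(D) = 1/(-25 + D) (c(D) = 1/(D - 25) = 1/(-25 + D))
Y = 23215744/63 (Y = (-26/(-7) - 1078)*(1/(-25 - 20) - 343) = (-26*(-1/7) - 1078)*(1/(-45) - 343) = (26/7 - 1078)*(-1/45 - 343) = -7520/7*(-15436/45) = 23215744/63 ≈ 3.6850e+5)
(-1846 + Y) - 2573 = (-1846 + 23215744/63) - 2573 = 23099446/63 - 2573 = 22937347/63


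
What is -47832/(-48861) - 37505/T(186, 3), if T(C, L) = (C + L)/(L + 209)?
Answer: -43165300268/1026081 ≈ -42068.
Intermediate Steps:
T(C, L) = (C + L)/(209 + L)
-47832/(-48861) - 37505/T(186, 3) = -47832/(-48861) - 37505*(209 + 3)/(186 + 3) = -47832*(-1/48861) - 37505/(189/212) = 15944/16287 - 37505/((1/212)*189) = 15944/16287 - 37505/189/212 = 15944/16287 - 37505*212/189 = 15944/16287 - 7951060/189 = -43165300268/1026081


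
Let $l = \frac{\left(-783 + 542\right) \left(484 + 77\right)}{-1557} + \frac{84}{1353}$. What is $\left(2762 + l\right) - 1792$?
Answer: $\frac{247386679}{234069} \approx 1056.9$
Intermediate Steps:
$l = \frac{20339749}{234069}$ ($l = \left(-241\right) 561 \left(- \frac{1}{1557}\right) + 84 \cdot \frac{1}{1353} = \left(-135201\right) \left(- \frac{1}{1557}\right) + \frac{28}{451} = \frac{45067}{519} + \frac{28}{451} = \frac{20339749}{234069} \approx 86.896$)
$\left(2762 + l\right) - 1792 = \left(2762 + \frac{20339749}{234069}\right) - 1792 = \frac{666838327}{234069} - 1792 = \frac{247386679}{234069}$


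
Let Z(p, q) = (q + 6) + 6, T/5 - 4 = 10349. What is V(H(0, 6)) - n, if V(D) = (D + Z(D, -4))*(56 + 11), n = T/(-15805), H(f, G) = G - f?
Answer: 102599/109 ≈ 941.28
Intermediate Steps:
T = 51765 (T = 20 + 5*10349 = 20 + 51745 = 51765)
Z(p, q) = 12 + q (Z(p, q) = (6 + q) + 6 = 12 + q)
n = -357/109 (n = 51765/(-15805) = 51765*(-1/15805) = -357/109 ≈ -3.2752)
V(D) = 536 + 67*D (V(D) = (D + (12 - 4))*(56 + 11) = (D + 8)*67 = (8 + D)*67 = 536 + 67*D)
V(H(0, 6)) - n = (536 + 67*(6 - 1*0)) - 1*(-357/109) = (536 + 67*(6 + 0)) + 357/109 = (536 + 67*6) + 357/109 = (536 + 402) + 357/109 = 938 + 357/109 = 102599/109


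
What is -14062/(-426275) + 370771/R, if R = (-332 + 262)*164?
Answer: -31577795253/978727400 ≈ -32.264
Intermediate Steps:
R = -11480 (R = -70*164 = -11480)
-14062/(-426275) + 370771/R = -14062/(-426275) + 370771/(-11480) = -14062*(-1/426275) + 370771*(-1/11480) = 14062/426275 - 370771/11480 = -31577795253/978727400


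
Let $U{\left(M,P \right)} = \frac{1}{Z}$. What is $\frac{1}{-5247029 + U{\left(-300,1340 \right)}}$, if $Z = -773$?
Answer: $- \frac{773}{4055953418} \approx -1.9058 \cdot 10^{-7}$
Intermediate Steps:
$U{\left(M,P \right)} = - \frac{1}{773}$ ($U{\left(M,P \right)} = \frac{1}{-773} = - \frac{1}{773}$)
$\frac{1}{-5247029 + U{\left(-300,1340 \right)}} = \frac{1}{-5247029 - \frac{1}{773}} = \frac{1}{- \frac{4055953418}{773}} = - \frac{773}{4055953418}$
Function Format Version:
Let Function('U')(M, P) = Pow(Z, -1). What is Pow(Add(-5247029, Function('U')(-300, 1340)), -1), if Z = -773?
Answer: Rational(-773, 4055953418) ≈ -1.9058e-7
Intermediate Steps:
Function('U')(M, P) = Rational(-1, 773) (Function('U')(M, P) = Pow(-773, -1) = Rational(-1, 773))
Pow(Add(-5247029, Function('U')(-300, 1340)), -1) = Pow(Add(-5247029, Rational(-1, 773)), -1) = Pow(Rational(-4055953418, 773), -1) = Rational(-773, 4055953418)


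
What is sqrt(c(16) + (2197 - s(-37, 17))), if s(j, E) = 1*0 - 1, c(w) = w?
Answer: 3*sqrt(246) ≈ 47.053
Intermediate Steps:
s(j, E) = -1 (s(j, E) = 0 - 1 = -1)
sqrt(c(16) + (2197 - s(-37, 17))) = sqrt(16 + (2197 - 1*(-1))) = sqrt(16 + (2197 + 1)) = sqrt(16 + 2198) = sqrt(2214) = 3*sqrt(246)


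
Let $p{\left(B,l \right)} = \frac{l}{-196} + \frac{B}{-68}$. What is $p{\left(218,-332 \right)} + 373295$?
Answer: $\frac{621906951}{1666} \approx 3.7329 \cdot 10^{5}$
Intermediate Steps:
$p{\left(B,l \right)} = - \frac{B}{68} - \frac{l}{196}$ ($p{\left(B,l \right)} = l \left(- \frac{1}{196}\right) + B \left(- \frac{1}{68}\right) = - \frac{l}{196} - \frac{B}{68} = - \frac{B}{68} - \frac{l}{196}$)
$p{\left(218,-332 \right)} + 373295 = \left(\left(- \frac{1}{68}\right) 218 - - \frac{83}{49}\right) + 373295 = \left(- \frac{109}{34} + \frac{83}{49}\right) + 373295 = - \frac{2519}{1666} + 373295 = \frac{621906951}{1666}$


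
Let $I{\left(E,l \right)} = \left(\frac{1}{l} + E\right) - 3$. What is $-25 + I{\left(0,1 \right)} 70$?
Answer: $-165$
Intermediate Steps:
$I{\left(E,l \right)} = -3 + E + \frac{1}{l}$ ($I{\left(E,l \right)} = \left(E + \frac{1}{l}\right) - 3 = -3 + E + \frac{1}{l}$)
$-25 + I{\left(0,1 \right)} 70 = -25 + \left(-3 + 0 + 1^{-1}\right) 70 = -25 + \left(-3 + 0 + 1\right) 70 = -25 - 140 = -165$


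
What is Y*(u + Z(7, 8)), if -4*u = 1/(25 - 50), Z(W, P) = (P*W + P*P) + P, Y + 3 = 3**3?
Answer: 76806/25 ≈ 3072.2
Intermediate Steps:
Y = 24 (Y = -3 + 3**3 = -3 + 27 = 24)
Z(W, P) = P + P**2 + P*W (Z(W, P) = (P*W + P**2) + P = (P**2 + P*W) + P = P + P**2 + P*W)
u = 1/100 (u = -1/(4*(25 - 50)) = -1/4/(-25) = -1/4*(-1/25) = 1/100 ≈ 0.010000)
Y*(u + Z(7, 8)) = 24*(1/100 + 8*(1 + 8 + 7)) = 24*(1/100 + 8*16) = 24*(1/100 + 128) = 24*(12801/100) = 76806/25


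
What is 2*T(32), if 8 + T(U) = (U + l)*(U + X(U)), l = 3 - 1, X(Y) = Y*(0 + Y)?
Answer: 71792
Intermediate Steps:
X(Y) = Y² (X(Y) = Y*Y = Y²)
l = 2
T(U) = -8 + (2 + U)*(U + U²) (T(U) = -8 + (U + 2)*(U + U²) = -8 + (2 + U)*(U + U²))
2*T(32) = 2*(-8 + 32³ + 2*32 + 3*32²) = 2*(-8 + 32768 + 64 + 3*1024) = 2*(-8 + 32768 + 64 + 3072) = 2*35896 = 71792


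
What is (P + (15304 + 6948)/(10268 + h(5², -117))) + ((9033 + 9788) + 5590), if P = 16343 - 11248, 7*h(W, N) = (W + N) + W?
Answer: 2118952118/71809 ≈ 29508.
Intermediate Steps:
h(W, N) = N/7 + 2*W/7 (h(W, N) = ((W + N) + W)/7 = ((N + W) + W)/7 = (N + 2*W)/7 = N/7 + 2*W/7)
P = 5095
(P + (15304 + 6948)/(10268 + h(5², -117))) + ((9033 + 9788) + 5590) = (5095 + (15304 + 6948)/(10268 + ((⅐)*(-117) + (2/7)*5²))) + ((9033 + 9788) + 5590) = (5095 + 22252/(10268 + (-117/7 + (2/7)*25))) + (18821 + 5590) = (5095 + 22252/(10268 + (-117/7 + 50/7))) + 24411 = (5095 + 22252/(10268 - 67/7)) + 24411 = (5095 + 22252/(71809/7)) + 24411 = (5095 + 22252*(7/71809)) + 24411 = (5095 + 155764/71809) + 24411 = 366022619/71809 + 24411 = 2118952118/71809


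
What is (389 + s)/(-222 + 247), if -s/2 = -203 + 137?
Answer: 521/25 ≈ 20.840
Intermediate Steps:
s = 132 (s = -2*(-203 + 137) = -2*(-66) = 132)
(389 + s)/(-222 + 247) = (389 + 132)/(-222 + 247) = 521/25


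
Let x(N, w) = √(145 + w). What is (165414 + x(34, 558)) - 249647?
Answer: -84233 + √703 ≈ -84207.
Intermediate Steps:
(165414 + x(34, 558)) - 249647 = (165414 + √(145 + 558)) - 249647 = (165414 + √703) - 249647 = -84233 + √703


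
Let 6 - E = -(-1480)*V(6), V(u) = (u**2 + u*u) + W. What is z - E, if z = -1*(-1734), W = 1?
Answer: 109768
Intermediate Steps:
V(u) = 1 + 2*u**2 (V(u) = (u**2 + u*u) + 1 = (u**2 + u**2) + 1 = 2*u**2 + 1 = 1 + 2*u**2)
z = 1734
E = -108034 (E = 6 - (-296)*(-5*(1 + 2*6**2)) = 6 - (-296)*(-5*(1 + 2*36)) = 6 - (-296)*(-5*(1 + 72)) = 6 - (-296)*(-5*73) = 6 - (-296)*(-365) = 6 - 1*108040 = 6 - 108040 = -108034)
z - E = 1734 - 1*(-108034) = 1734 + 108034 = 109768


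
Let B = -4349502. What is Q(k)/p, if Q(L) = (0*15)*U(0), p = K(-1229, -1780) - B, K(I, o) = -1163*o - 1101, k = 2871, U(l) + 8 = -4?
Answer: 0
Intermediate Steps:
U(l) = -12 (U(l) = -8 - 4 = -12)
K(I, o) = -1101 - 1163*o
p = 6418541 (p = (-1101 - 1163*(-1780)) - 1*(-4349502) = (-1101 + 2070140) + 4349502 = 2069039 + 4349502 = 6418541)
Q(L) = 0 (Q(L) = (0*15)*(-12) = 0*(-12) = 0)
Q(k)/p = 0/6418541 = 0*(1/6418541) = 0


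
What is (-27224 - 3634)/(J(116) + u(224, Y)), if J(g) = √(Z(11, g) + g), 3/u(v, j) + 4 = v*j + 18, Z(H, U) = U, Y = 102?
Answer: 2116426788/121259682199 - 32257166151504*√58/121259682199 ≈ -2025.9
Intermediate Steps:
u(v, j) = 3/(14 + j*v) (u(v, j) = 3/(-4 + (v*j + 18)) = 3/(-4 + (j*v + 18)) = 3/(-4 + (18 + j*v)) = 3/(14 + j*v))
J(g) = √2*√g (J(g) = √(g + g) = √(2*g) = √2*√g)
(-27224 - 3634)/(J(116) + u(224, Y)) = (-27224 - 3634)/(√2*√116 + 3/(14 + 102*224)) = -30858/(√2*(2*√29) + 3/(14 + 22848)) = -30858/(2*√58 + 3/22862) = -30858/(3/22862 + 2*√58)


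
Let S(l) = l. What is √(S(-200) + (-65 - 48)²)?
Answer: √12569 ≈ 112.11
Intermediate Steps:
√(S(-200) + (-65 - 48)²) = √(-200 + (-65 - 48)²) = √(-200 + (-113)²) = √(-200 + 12769) = √12569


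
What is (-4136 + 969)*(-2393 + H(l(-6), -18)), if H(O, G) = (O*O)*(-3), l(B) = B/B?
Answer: 7588132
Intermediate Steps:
l(B) = 1
H(O, G) = -3*O² (H(O, G) = O²*(-3) = -3*O²)
(-4136 + 969)*(-2393 + H(l(-6), -18)) = (-4136 + 969)*(-2393 - 3*1²) = -3167*(-2393 - 3*1) = -3167*(-2393 - 3) = -3167*(-2396) = 7588132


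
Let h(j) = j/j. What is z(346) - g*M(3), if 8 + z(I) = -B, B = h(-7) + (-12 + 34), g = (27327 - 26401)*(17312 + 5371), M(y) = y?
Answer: -63013405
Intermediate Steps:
h(j) = 1
g = 21004458 (g = 926*22683 = 21004458)
B = 23 (B = 1 + (-12 + 34) = 1 + 22 = 23)
z(I) = -31 (z(I) = -8 - 1*23 = -8 - 23 = -31)
z(346) - g*M(3) = -31 - 21004458*3 = -31 - 1*63013374 = -31 - 63013374 = -63013405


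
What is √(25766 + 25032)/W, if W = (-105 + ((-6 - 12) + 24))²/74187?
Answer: 8243*√50798/1089 ≈ 1706.0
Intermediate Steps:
W = 1089/8243 (W = (-105 + (-18 + 24))²*(1/74187) = (-105 + 6)²*(1/74187) = (-99)²*(1/74187) = 9801*(1/74187) = 1089/8243 ≈ 0.13211)
√(25766 + 25032)/W = √(25766 + 25032)/(1089/8243) = √50798*(8243/1089) = 8243*√50798/1089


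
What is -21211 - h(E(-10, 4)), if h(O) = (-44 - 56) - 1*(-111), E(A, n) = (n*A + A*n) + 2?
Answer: -21222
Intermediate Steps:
E(A, n) = 2 + 2*A*n (E(A, n) = (A*n + A*n) + 2 = 2*A*n + 2 = 2 + 2*A*n)
h(O) = 11 (h(O) = -100 + 111 = 11)
-21211 - h(E(-10, 4)) = -21211 - 1*11 = -21211 - 11 = -21222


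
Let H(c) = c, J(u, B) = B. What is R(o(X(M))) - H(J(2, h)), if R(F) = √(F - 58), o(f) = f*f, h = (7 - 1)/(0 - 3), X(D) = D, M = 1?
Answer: 2 + I*√57 ≈ 2.0 + 7.5498*I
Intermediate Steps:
h = -2 (h = 6/(-3) = 6*(-⅓) = -2)
o(f) = f²
R(F) = √(-58 + F)
R(o(X(M))) - H(J(2, h)) = √(-58 + 1²) - 1*(-2) = √(-58 + 1) + 2 = √(-57) + 2 = I*√57 + 2 = 2 + I*√57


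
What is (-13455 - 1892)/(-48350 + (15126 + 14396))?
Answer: 15347/18828 ≈ 0.81512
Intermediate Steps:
(-13455 - 1892)/(-48350 + (15126 + 14396)) = -15347/(-48350 + 29522) = -15347/(-18828) = -15347*(-1/18828) = 15347/18828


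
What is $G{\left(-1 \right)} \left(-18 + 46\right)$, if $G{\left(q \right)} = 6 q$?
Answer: $-168$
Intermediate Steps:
$G{\left(-1 \right)} \left(-18 + 46\right) = 6 \left(-1\right) \left(-18 + 46\right) = \left(-6\right) 28 = -168$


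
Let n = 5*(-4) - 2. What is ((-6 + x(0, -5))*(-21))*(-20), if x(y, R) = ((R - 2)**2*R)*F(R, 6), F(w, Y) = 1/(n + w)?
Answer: 11620/9 ≈ 1291.1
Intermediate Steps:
n = -22 (n = -20 - 2 = -22)
F(w, Y) = 1/(-22 + w)
x(y, R) = R*(-2 + R)**2/(-22 + R) (x(y, R) = ((R - 2)**2*R)/(-22 + R) = ((-2 + R)**2*R)/(-22 + R) = (R*(-2 + R)**2)/(-22 + R) = R*(-2 + R)**2/(-22 + R))
((-6 + x(0, -5))*(-21))*(-20) = ((-6 - 5*(-2 - 5)**2/(-22 - 5))*(-21))*(-20) = ((-6 - 5*(-7)**2/(-27))*(-21))*(-20) = ((-6 - 5*(-1/27)*49)*(-21))*(-20) = ((-6 + 245/27)*(-21))*(-20) = ((83/27)*(-21))*(-20) = -581/9*(-20) = 11620/9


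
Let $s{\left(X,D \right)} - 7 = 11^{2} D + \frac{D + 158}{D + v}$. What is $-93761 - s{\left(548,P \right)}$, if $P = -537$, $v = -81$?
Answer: $- \frac{17793217}{618} \approx -28792.0$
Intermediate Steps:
$s{\left(X,D \right)} = 7 + 121 D + \frac{158 + D}{-81 + D}$ ($s{\left(X,D \right)} = 7 + \left(11^{2} D + \frac{D + 158}{D - 81}\right) = 7 + \left(121 D + \frac{158 + D}{-81 + D}\right) = 7 + 121 D + \frac{158 + D}{-81 + D}$)
$-93761 - s{\left(548,P \right)} = -93761 - \frac{-409 - -5258841 + 121 \left(-537\right)^{2}}{-81 - 537} = -93761 - \frac{-409 + 5258841 + 121 \cdot 288369}{-618} = -93761 - - \frac{-409 + 5258841 + 34892649}{618} = -93761 - \left(- \frac{1}{618}\right) 40151081 = -93761 - - \frac{40151081}{618} = -93761 + \frac{40151081}{618} = - \frac{17793217}{618}$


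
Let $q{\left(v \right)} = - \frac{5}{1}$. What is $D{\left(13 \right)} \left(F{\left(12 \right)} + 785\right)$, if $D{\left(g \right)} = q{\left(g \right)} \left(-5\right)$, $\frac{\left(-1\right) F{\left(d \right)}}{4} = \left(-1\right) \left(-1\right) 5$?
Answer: $19125$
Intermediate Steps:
$F{\left(d \right)} = -20$ ($F{\left(d \right)} = - 4 \left(-1\right) \left(-1\right) 5 = - 4 \cdot 1 \cdot 5 = \left(-4\right) 5 = -20$)
$q{\left(v \right)} = -5$ ($q{\left(v \right)} = \left(-5\right) 1 = -5$)
$D{\left(g \right)} = 25$ ($D{\left(g \right)} = \left(-5\right) \left(-5\right) = 25$)
$D{\left(13 \right)} \left(F{\left(12 \right)} + 785\right) = 25 \left(-20 + 785\right) = 25 \cdot 765 = 19125$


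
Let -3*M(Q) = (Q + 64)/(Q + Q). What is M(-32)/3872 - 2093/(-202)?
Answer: 24312389/2346432 ≈ 10.361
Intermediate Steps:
M(Q) = -(64 + Q)/(6*Q) (M(Q) = -(Q + 64)/(3*(Q + Q)) = -(64 + Q)/(3*(2*Q)) = -(64 + Q)*1/(2*Q)/3 = -(64 + Q)/(6*Q))
M(-32)/3872 - 2093/(-202) = ((1/6)*(-64 - 1*(-32))/(-32))/3872 - 2093/(-202) = ((1/6)*(-1/32)*(-64 + 32))*(1/3872) - 2093*(-1/202) = ((1/6)*(-1/32)*(-32))*(1/3872) + 2093/202 = (1/6)*(1/3872) + 2093/202 = 1/23232 + 2093/202 = 24312389/2346432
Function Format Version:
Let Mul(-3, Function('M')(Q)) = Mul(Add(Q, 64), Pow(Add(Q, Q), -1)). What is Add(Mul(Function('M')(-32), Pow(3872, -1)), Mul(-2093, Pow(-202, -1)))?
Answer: Rational(24312389, 2346432) ≈ 10.361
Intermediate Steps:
Function('M')(Q) = Mul(Rational(-1, 6), Pow(Q, -1), Add(64, Q)) (Function('M')(Q) = Mul(Rational(-1, 3), Mul(Add(Q, 64), Pow(Add(Q, Q), -1))) = Mul(Rational(-1, 3), Mul(Add(64, Q), Pow(Mul(2, Q), -1))) = Mul(Rational(-1, 3), Mul(Add(64, Q), Mul(Rational(1, 2), Pow(Q, -1)))) = Mul(Rational(-1, 3), Mul(Rational(1, 2), Pow(Q, -1), Add(64, Q))) = Mul(Rational(-1, 6), Pow(Q, -1), Add(64, Q)))
Add(Mul(Function('M')(-32), Pow(3872, -1)), Mul(-2093, Pow(-202, -1))) = Add(Mul(Mul(Rational(1, 6), Pow(-32, -1), Add(-64, Mul(-1, -32))), Pow(3872, -1)), Mul(-2093, Pow(-202, -1))) = Add(Mul(Mul(Rational(1, 6), Rational(-1, 32), Add(-64, 32)), Rational(1, 3872)), Mul(-2093, Rational(-1, 202))) = Add(Mul(Mul(Rational(1, 6), Rational(-1, 32), -32), Rational(1, 3872)), Rational(2093, 202)) = Add(Mul(Rational(1, 6), Rational(1, 3872)), Rational(2093, 202)) = Add(Rational(1, 23232), Rational(2093, 202)) = Rational(24312389, 2346432)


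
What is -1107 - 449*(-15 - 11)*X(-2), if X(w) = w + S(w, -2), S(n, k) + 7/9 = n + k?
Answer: -722077/9 ≈ -80231.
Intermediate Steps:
S(n, k) = -7/9 + k + n (S(n, k) = -7/9 + (n + k) = -7/9 + (k + n) = -7/9 + k + n)
X(w) = -25/9 + 2*w (X(w) = w + (-7/9 - 2 + w) = w + (-25/9 + w) = -25/9 + 2*w)
-1107 - 449*(-15 - 11)*X(-2) = -1107 - 449*(-15 - 11)*(-25/9 + 2*(-2)) = -1107 - (-11674)*(-25/9 - 4) = -1107 - (-11674)*(-61)/9 = -1107 - 449*1586/9 = -1107 - 712114/9 = -722077/9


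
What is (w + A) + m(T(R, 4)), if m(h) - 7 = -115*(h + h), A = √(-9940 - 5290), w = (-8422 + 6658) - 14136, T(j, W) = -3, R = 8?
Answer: -15203 + I*√15230 ≈ -15203.0 + 123.41*I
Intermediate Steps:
w = -15900 (w = -1764 - 14136 = -15900)
A = I*√15230 (A = √(-15230) = I*√15230 ≈ 123.41*I)
m(h) = 7 - 230*h (m(h) = 7 - 115*(h + h) = 7 - 230*h)
(w + A) + m(T(R, 4)) = (-15900 + I*√15230) + (7 - 230*(-3)) = (-15900 + I*√15230) + (7 + 690) = (-15900 + I*√15230) + 697 = -15203 + I*√15230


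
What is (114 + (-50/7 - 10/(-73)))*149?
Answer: 8146426/511 ≈ 15942.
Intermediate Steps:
(114 + (-50/7 - 10/(-73)))*149 = (114 + (-50*⅐ - 10*(-1/73)))*149 = (114 + (-50/7 + 10/73))*149 = (114 - 3580/511)*149 = (54674/511)*149 = 8146426/511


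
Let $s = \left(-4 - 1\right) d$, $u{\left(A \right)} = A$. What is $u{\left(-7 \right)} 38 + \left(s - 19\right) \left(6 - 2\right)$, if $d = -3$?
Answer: $-282$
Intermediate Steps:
$s = 15$ ($s = \left(-4 - 1\right) \left(-3\right) = \left(-5\right) \left(-3\right) = 15$)
$u{\left(-7 \right)} 38 + \left(s - 19\right) \left(6 - 2\right) = \left(-7\right) 38 + \left(15 - 19\right) \left(6 - 2\right) = -266 - 16 = -282$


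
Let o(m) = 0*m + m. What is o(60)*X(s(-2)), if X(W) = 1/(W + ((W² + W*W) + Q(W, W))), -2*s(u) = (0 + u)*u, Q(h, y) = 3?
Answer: 20/3 ≈ 6.6667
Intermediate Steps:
s(u) = -u²/2 (s(u) = -(0 + u)*u/2 = -u*u/2 = -u²/2)
o(m) = m (o(m) = 0 + m = m)
X(W) = 1/(3 + W + 2*W²) (X(W) = 1/(W + ((W² + W*W) + 3)) = 1/(W + ((W² + W²) + 3)) = 1/(W + (2*W² + 3)) = 1/(W + (3 + 2*W²)) = 1/(3 + W + 2*W²))
o(60)*X(s(-2)) = 60/(3 - ½*(-2)² + 2*(-½*(-2)²)²) = 60/(3 - ½*4 + 2*(-½*4)²) = 60/(3 - 2 + 2*(-2)²) = 60/(3 - 2 + 2*4) = 60/(3 - 2 + 8) = 60/9 = 60*(⅑) = 20/3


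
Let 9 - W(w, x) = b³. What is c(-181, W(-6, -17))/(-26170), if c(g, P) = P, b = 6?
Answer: 207/26170 ≈ 0.0079098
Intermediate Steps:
W(w, x) = -207 (W(w, x) = 9 - 1*6³ = 9 - 1*216 = 9 - 216 = -207)
c(-181, W(-6, -17))/(-26170) = -207/(-26170) = -207*(-1/26170) = 207/26170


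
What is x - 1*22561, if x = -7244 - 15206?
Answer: -45011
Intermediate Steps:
x = -22450
x - 1*22561 = -22450 - 1*22561 = -22450 - 22561 = -45011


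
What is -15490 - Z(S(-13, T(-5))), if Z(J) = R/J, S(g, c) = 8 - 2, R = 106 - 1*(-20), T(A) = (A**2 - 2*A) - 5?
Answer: -15511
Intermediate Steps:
T(A) = -5 + A**2 - 2*A
R = 126 (R = 106 + 20 = 126)
S(g, c) = 6
Z(J) = 126/J
-15490 - Z(S(-13, T(-5))) = -15490 - 126/6 = -15490 - 1*21 = -15490 - 21 = -15511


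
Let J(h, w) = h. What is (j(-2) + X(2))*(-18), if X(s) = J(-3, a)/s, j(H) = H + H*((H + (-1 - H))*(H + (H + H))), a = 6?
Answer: 279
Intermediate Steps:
j(H) = H - 3*H**2 (j(H) = H + H*(-(H + 2*H)) = H + H*(-3*H) = H - 3*H**2)
X(s) = -3/s
(j(-2) + X(2))*(-18) = (-2*(1 - 3*(-2)) - 3/2)*(-18) = (-2*(1 + 6) - 3*1/2)*(-18) = (-2*7 - 3/2)*(-18) = (-14 - 3/2)*(-18) = -31/2*(-18) = 279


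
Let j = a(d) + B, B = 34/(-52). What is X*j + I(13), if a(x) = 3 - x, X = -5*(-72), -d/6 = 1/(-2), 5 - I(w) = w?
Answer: -3164/13 ≈ -243.38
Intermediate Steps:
I(w) = 5 - w
d = 3 (d = -6/(-2) = -6*(-½) = 3)
X = 360
B = -17/26 (B = 34*(-1/52) = -17/26 ≈ -0.65385)
j = -17/26 (j = (3 - 1*3) - 17/26 = (3 - 3) - 17/26 = 0 - 17/26 = -17/26 ≈ -0.65385)
X*j + I(13) = 360*(-17/26) + (5 - 1*13) = -3060/13 + (5 - 13) = -3060/13 - 8 = -3164/13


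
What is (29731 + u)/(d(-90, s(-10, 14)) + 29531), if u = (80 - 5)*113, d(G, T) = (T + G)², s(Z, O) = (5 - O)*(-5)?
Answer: 2729/2254 ≈ 1.2107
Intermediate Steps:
s(Z, O) = -25 + 5*O
d(G, T) = (G + T)²
u = 8475 (u = 75*113 = 8475)
(29731 + u)/(d(-90, s(-10, 14)) + 29531) = (29731 + 8475)/((-90 + (-25 + 5*14))² + 29531) = 38206/((-90 + (-25 + 70))² + 29531) = 38206/((-90 + 45)² + 29531) = 38206/((-45)² + 29531) = 38206/(2025 + 29531) = 38206/31556 = 38206*(1/31556) = 2729/2254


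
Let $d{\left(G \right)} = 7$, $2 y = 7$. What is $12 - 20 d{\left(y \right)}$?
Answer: $-128$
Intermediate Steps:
$y = \frac{7}{2}$ ($y = \frac{1}{2} \cdot 7 = \frac{7}{2} \approx 3.5$)
$12 - 20 d{\left(y \right)} = 12 - 140 = -128$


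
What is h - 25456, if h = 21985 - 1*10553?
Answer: -14024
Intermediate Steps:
h = 11432 (h = 21985 - 10553 = 11432)
h - 25456 = 11432 - 25456 = -14024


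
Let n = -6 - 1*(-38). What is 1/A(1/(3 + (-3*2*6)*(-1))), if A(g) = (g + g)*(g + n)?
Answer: 1521/2498 ≈ 0.60889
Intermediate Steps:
n = 32 (n = -6 + 38 = 32)
A(g) = 2*g*(32 + g) (A(g) = (g + g)*(g + 32) = (2*g)*(32 + g) = 2*g*(32 + g))
1/A(1/(3 + (-3*2*6)*(-1))) = 1/(2*(32 + 1/(3 + (-3*2*6)*(-1)))/(3 + (-3*2*6)*(-1))) = 1/(2*(32 + 1/(3 - 6*6*(-1)))/(3 - 6*6*(-1))) = 1/(2*(32 + 1/(3 - 36*(-1)))/(3 - 36*(-1))) = 1/(2*(32 + 1/(3 + 36))/(3 + 36)) = 1/(2*(32 + 1/39)/39) = 1/(2*(1/39)*(32 + 1/39)) = 1/(2*(1/39)*(1249/39)) = 1/(2498/1521) = 1521/2498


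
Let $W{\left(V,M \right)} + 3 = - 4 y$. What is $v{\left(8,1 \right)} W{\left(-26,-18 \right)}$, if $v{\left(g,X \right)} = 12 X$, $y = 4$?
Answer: $-228$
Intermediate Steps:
$W{\left(V,M \right)} = -19$ ($W{\left(V,M \right)} = -3 - 16 = -19$)
$v{\left(8,1 \right)} W{\left(-26,-18 \right)} = 12 \cdot 1 \left(-19\right) = 12 \left(-19\right) = -228$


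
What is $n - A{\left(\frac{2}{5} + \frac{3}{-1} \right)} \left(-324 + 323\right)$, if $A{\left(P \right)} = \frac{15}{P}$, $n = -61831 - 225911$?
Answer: $- \frac{3740721}{13} \approx -2.8775 \cdot 10^{5}$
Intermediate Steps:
$n = -287742$
$n - A{\left(\frac{2}{5} + \frac{3}{-1} \right)} \left(-324 + 323\right) = -287742 - \frac{15}{\frac{2}{5} + \frac{3}{-1}} \left(-324 + 323\right) = -287742 - \frac{15}{2 \cdot \frac{1}{5} + 3 \left(-1\right)} \left(-1\right) = -287742 - \frac{15}{\frac{2}{5} - 3} \left(-1\right) = -287742 - \frac{15}{- \frac{13}{5}} \left(-1\right) = -287742 - 15 \left(- \frac{5}{13}\right) \left(-1\right) = -287742 - \left(- \frac{75}{13}\right) \left(-1\right) = -287742 - \frac{75}{13} = - \frac{3740721}{13}$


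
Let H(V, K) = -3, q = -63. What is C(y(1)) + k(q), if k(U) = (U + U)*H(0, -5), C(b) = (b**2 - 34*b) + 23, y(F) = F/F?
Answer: 368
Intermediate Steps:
y(F) = 1
C(b) = 23 + b**2 - 34*b
k(U) = -6*U (k(U) = (U + U)*(-3) = (2*U)*(-3) = -6*U)
C(y(1)) + k(q) = (23 + 1**2 - 34*1) - 6*(-63) = (23 + 1 - 34) + 378 = -10 + 378 = 368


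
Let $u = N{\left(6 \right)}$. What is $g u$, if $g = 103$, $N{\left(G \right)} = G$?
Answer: $618$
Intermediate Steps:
$u = 6$
$g u = 103 \cdot 6 = 618$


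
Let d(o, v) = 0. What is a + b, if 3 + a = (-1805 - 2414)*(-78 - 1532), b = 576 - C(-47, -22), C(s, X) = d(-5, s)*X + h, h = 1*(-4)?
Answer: 6793167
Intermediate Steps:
h = -4
C(s, X) = -4 (C(s, X) = 0*X - 4 = 0 - 4 = -4)
b = 580 (b = 576 - 1*(-4) = 576 + 4 = 580)
a = 6792587 (a = -3 + (-1805 - 2414)*(-78 - 1532) = -3 - 4219*(-1610) = -3 + 6792590 = 6792587)
a + b = 6792587 + 580 = 6793167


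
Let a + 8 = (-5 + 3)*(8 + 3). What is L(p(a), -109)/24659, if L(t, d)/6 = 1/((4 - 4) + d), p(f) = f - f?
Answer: -6/2687831 ≈ -2.2323e-6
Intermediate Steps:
a = -30 (a = -8 + (-5 + 3)*(8 + 3) = -8 - 2*11 = -8 - 22 = -30)
p(f) = 0
L(t, d) = 6/d (L(t, d) = 6/((4 - 4) + d) = 6/(0 + d) = 6/d)
L(p(a), -109)/24659 = (6/(-109))/24659 = (6*(-1/109))*(1/24659) = -6/109*1/24659 = -6/2687831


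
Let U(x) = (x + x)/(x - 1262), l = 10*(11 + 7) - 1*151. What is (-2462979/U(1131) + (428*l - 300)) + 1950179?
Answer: 1587117497/754 ≈ 2.1049e+6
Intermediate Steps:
l = 29 (l = 10*18 - 151 = 180 - 151 = 29)
U(x) = 2*x/(-1262 + x) (U(x) = (2*x)/(-1262 + x) = 2*x/(-1262 + x))
(-2462979/U(1131) + (428*l - 300)) + 1950179 = (-2462979/(2*1131/(-1262 + 1131)) + (428*29 - 300)) + 1950179 = (-2462979/(2*1131/(-131)) + (12412 - 300)) + 1950179 = (-2462979/(2*1131*(-1/131)) + 12112) + 1950179 = (-2462979/(-2262/131) + 12112) + 1950179 = (-2462979*(-131/2262) + 12112) + 1950179 = (107550083/754 + 12112) + 1950179 = 116682531/754 + 1950179 = 1587117497/754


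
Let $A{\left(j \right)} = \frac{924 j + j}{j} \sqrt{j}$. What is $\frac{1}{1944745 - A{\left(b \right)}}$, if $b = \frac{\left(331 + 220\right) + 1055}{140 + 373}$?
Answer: $\frac{18139167}{35276029343165} + \frac{111 \sqrt{91542}}{77607264554963} \approx 5.1464 \cdot 10^{-7}$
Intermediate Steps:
$b = \frac{1606}{513}$ ($b = \frac{551 + 1055}{513} = 1606 \cdot \frac{1}{513} = \frac{1606}{513} \approx 3.1306$)
$A{\left(j \right)} = 925 \sqrt{j}$ ($A{\left(j \right)} = \frac{925 j}{j} \sqrt{j} = 925 \sqrt{j}$)
$\frac{1}{1944745 - A{\left(b \right)}} = \frac{1}{1944745 - 925 \sqrt{\frac{1606}{513}}} = \frac{1}{1944745 - 925 \frac{\sqrt{91542}}{171}} = \frac{1}{1944745 - \frac{925 \sqrt{91542}}{171}}$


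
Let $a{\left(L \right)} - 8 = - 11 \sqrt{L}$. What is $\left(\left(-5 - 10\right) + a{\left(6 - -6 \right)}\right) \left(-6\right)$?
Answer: $42 + 132 \sqrt{3} \approx 270.63$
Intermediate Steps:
$a{\left(L \right)} = 8 - 11 \sqrt{L}$
$\left(\left(-5 - 10\right) + a{\left(6 - -6 \right)}\right) \left(-6\right) = \left(\left(-5 - 10\right) + \left(8 - 11 \sqrt{6 - -6}\right)\right) \left(-6\right) = \left(\left(-5 - 10\right) + \left(8 - 11 \sqrt{6 + 6}\right)\right) \left(-6\right) = \left(-15 + \left(8 - 11 \sqrt{12}\right)\right) \left(-6\right) = \left(-15 + \left(8 - 11 \cdot 2 \sqrt{3}\right)\right) \left(-6\right) = \left(-15 + \left(8 - 22 \sqrt{3}\right)\right) \left(-6\right) = \left(-7 - 22 \sqrt{3}\right) \left(-6\right) = 42 + 132 \sqrt{3}$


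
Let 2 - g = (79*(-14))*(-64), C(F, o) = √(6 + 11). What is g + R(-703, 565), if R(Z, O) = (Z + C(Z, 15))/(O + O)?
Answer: -79984363/1130 + √17/1130 ≈ -70783.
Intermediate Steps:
C(F, o) = √17
g = -70782 (g = 2 - 79*(-14)*(-64) = 2 - (-1106)*(-64) = 2 - 1*70784 = 2 - 70784 = -70782)
R(Z, O) = (Z + √17)/(2*O) (R(Z, O) = (Z + √17)/(O + O) = (Z + √17)/((2*O)) = (Z + √17)*(1/(2*O)) = (Z + √17)/(2*O))
g + R(-703, 565) = -70782 + (½)*(-703 + √17)/565 = -70782 + (½)*(1/565)*(-703 + √17) = -70782 + (-703/1130 + √17/1130) = -79984363/1130 + √17/1130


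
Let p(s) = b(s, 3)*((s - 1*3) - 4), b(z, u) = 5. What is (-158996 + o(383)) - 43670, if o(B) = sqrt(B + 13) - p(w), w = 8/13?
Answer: -2634243/13 + 6*sqrt(11) ≈ -2.0261e+5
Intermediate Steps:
w = 8/13 (w = 8*(1/13) = 8/13 ≈ 0.61539)
p(s) = -35 + 5*s (p(s) = 5*((s - 1*3) - 4) = 5*((s - 3) - 4) = 5*((-3 + s) - 4) = 5*(-7 + s) = -35 + 5*s)
o(B) = 415/13 + sqrt(13 + B) (o(B) = sqrt(B + 13) - (-35 + 5*(8/13)) = sqrt(13 + B) - (-35 + 40/13) = sqrt(13 + B) - 1*(-415/13) = sqrt(13 + B) + 415/13 = 415/13 + sqrt(13 + B))
(-158996 + o(383)) - 43670 = (-158996 + (415/13 + sqrt(13 + 383))) - 43670 = (-158996 + (415/13 + sqrt(396))) - 43670 = (-158996 + (415/13 + 6*sqrt(11))) - 43670 = (-2066533/13 + 6*sqrt(11)) - 43670 = -2634243/13 + 6*sqrt(11)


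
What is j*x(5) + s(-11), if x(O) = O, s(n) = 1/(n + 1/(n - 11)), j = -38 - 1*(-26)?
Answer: -14602/243 ≈ -60.091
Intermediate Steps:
j = -12 (j = -38 + 26 = -12)
s(n) = 1/(n + 1/(-11 + n))
j*x(5) + s(-11) = -12*5 + (-11 - 11)/(1 + (-11)**2 - 11*(-11)) = -60 - 22/(1 + 121 + 121) = -60 - 22/243 = -14602/243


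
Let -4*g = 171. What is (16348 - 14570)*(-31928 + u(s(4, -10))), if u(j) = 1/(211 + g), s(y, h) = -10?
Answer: -38204846120/673 ≈ -5.6768e+7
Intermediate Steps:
g = -171/4 (g = -¼*171 = -171/4 ≈ -42.750)
u(j) = 4/673 (u(j) = 1/(211 - 171/4) = 1/(673/4) = 4/673)
(16348 - 14570)*(-31928 + u(s(4, -10))) = (16348 - 14570)*(-31928 + 4/673) = 1778*(-21487540/673) = -38204846120/673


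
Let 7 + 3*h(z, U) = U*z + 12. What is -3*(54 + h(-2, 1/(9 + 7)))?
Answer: -1335/8 ≈ -166.88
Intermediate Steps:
h(z, U) = 5/3 + U*z/3 (h(z, U) = -7/3 + (U*z + 12)/3 = -7/3 + (12 + U*z)/3 = -7/3 + (4 + U*z/3) = 5/3 + U*z/3)
-3*(54 + h(-2, 1/(9 + 7))) = -3*(54 + (5/3 + (⅓)*(-2)/(9 + 7))) = -3*(54 + (5/3 + (⅓)*(-2)/16)) = -3*(54 + (5/3 + (⅓)*(1/16)*(-2))) = -3*(54 + (5/3 - 1/24)) = -3*(54 + 13/8) = -3*445/8 = -1335/8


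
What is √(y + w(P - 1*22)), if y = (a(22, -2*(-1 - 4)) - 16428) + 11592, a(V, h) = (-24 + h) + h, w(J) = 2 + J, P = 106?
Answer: I*√4754 ≈ 68.949*I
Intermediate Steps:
a(V, h) = -24 + 2*h
y = -4840 (y = ((-24 + 2*(-2*(-1 - 4))) - 16428) + 11592 = ((-24 + 2*(-2*(-5))) - 16428) + 11592 = ((-24 + 2*10) - 16428) + 11592 = ((-24 + 20) - 16428) + 11592 = (-4 - 16428) + 11592 = -16432 + 11592 = -4840)
√(y + w(P - 1*22)) = √(-4840 + (2 + (106 - 1*22))) = √(-4840 + (2 + (106 - 22))) = √(-4840 + (2 + 84)) = √(-4840 + 86) = √(-4754) = I*√4754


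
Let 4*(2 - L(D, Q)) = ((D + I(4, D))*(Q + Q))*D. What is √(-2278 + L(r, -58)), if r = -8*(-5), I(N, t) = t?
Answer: 2*√22631 ≈ 300.87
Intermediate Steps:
r = 40
L(D, Q) = 2 - Q*D² (L(D, Q) = 2 - (D + D)*(Q + Q)*D/4 = 2 - (2*D)*(2*Q)*D/4 = 2 - 4*D*Q*D/4 = 2 - Q*D²)
√(-2278 + L(r, -58)) = √(-2278 + (2 - 1*(-58)*40²)) = √(-2278 + (2 - 1*(-58)*1600)) = √(-2278 + (2 + 92800)) = √(-2278 + 92802) = √90524 = 2*√22631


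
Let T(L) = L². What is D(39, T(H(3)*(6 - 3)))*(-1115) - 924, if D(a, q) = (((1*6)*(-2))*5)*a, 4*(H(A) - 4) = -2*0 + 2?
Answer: 2608176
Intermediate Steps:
H(A) = 9/2 (H(A) = 4 + (-2*0 + 2)/4 = 4 + (0 + 2)/4 = 4 + (¼)*2 = 4 + ½ = 9/2)
D(a, q) = -60*a (D(a, q) = ((6*(-2))*5)*a = (-12*5)*a = -60*a)
D(39, T(H(3)*(6 - 3)))*(-1115) - 924 = -60*39*(-1115) - 924 = -2340*(-1115) - 924 = 2609100 - 924 = 2608176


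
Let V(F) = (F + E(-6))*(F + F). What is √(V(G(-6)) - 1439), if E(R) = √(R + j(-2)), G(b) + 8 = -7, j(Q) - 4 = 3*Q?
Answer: √(-989 - 60*I*√2) ≈ 1.3478 - 31.477*I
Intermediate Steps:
j(Q) = 4 + 3*Q
G(b) = -15 (G(b) = -8 - 7 = -15)
E(R) = √(-2 + R) (E(R) = √(R + (4 + 3*(-2))) = √(R + (4 - 6)) = √(R - 2) = √(-2 + R))
V(F) = 2*F*(F + 2*I*√2) (V(F) = (F + √(-2 - 6))*(F + F) = (F + √(-8))*(2*F) = (F + 2*I*√2)*(2*F) = 2*F*(F + 2*I*√2))
√(V(G(-6)) - 1439) = √(2*(-15)*(-15 + 2*I*√2) - 1439) = √((450 - 60*I*√2) - 1439) = √(-989 - 60*I*√2)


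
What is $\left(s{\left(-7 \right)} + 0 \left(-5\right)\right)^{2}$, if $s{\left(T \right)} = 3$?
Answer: $9$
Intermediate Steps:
$\left(s{\left(-7 \right)} + 0 \left(-5\right)\right)^{2} = \left(3 + 0 \left(-5\right)\right)^{2} = \left(3 + 0\right)^{2} = 3^{2} = 9$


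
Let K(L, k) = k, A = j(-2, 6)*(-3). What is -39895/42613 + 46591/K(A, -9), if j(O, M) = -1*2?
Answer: -1985741338/383517 ≈ -5177.7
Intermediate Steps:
j(O, M) = -2
A = 6 (A = -2*(-3) = 6)
-39895/42613 + 46591/K(A, -9) = -39895/42613 + 46591/(-9) = -39895*1/42613 + 46591*(-⅑) = -39895/42613 - 46591/9 = -1985741338/383517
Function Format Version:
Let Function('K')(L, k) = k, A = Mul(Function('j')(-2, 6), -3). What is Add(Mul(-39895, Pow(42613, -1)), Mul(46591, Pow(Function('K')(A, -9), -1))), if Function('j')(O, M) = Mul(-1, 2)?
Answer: Rational(-1985741338, 383517) ≈ -5177.7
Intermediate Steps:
Function('j')(O, M) = -2
A = 6 (A = Mul(-2, -3) = 6)
Add(Mul(-39895, Pow(42613, -1)), Mul(46591, Pow(Function('K')(A, -9), -1))) = Add(Mul(-39895, Pow(42613, -1)), Mul(46591, Pow(-9, -1))) = Add(Mul(-39895, Rational(1, 42613)), Mul(46591, Rational(-1, 9))) = Add(Rational(-39895, 42613), Rational(-46591, 9)) = Rational(-1985741338, 383517)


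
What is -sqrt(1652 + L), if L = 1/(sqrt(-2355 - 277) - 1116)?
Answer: -sqrt(160834880401430 - 156011*I*sqrt(658))/312022 ≈ -40.645 + 5.0566e-7*I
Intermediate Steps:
L = 1/(-1116 + 2*I*sqrt(658)) (L = 1/(sqrt(-2632) - 1116) = 1/(2*I*sqrt(658) - 1116) = 1/(-1116 + 2*I*sqrt(658)) ≈ -0.00089417 - 4.1105e-5*I)
-sqrt(1652 + L) = -sqrt(1652 + (-279/312022 - I*sqrt(658)/624044)) = -sqrt(515460065/312022 - I*sqrt(658)/624044)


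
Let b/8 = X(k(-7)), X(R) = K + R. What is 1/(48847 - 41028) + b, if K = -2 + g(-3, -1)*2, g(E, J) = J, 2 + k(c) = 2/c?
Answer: -56169/1117 ≈ -50.286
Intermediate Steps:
k(c) = -2 + 2/c
K = -4 (K = -2 - 1*2 = -2 - 2 = -4)
X(R) = -4 + R
b = -352/7 (b = 8*(-4 + (-2 + 2/(-7))) = 8*(-4 + (-2 + 2*(-1/7))) = 8*(-4 + (-2 - 2/7)) = 8*(-4 - 16/7) = 8*(-44/7) = -352/7 ≈ -50.286)
1/(48847 - 41028) + b = 1/(48847 - 41028) - 352/7 = 1/7819 - 352/7 = -56169/1117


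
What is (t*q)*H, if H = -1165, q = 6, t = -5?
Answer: 34950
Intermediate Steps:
(t*q)*H = -5*6*(-1165) = -30*(-1165) = 34950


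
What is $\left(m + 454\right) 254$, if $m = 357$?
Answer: $205994$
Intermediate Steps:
$\left(m + 454\right) 254 = \left(357 + 454\right) 254 = 811 \cdot 254 = 205994$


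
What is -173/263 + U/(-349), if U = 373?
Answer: -158476/91787 ≈ -1.7266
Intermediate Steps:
-173/263 + U/(-349) = -173/263 + 373/(-349) = -173*1/263 + 373*(-1/349) = -173/263 - 373/349 = -158476/91787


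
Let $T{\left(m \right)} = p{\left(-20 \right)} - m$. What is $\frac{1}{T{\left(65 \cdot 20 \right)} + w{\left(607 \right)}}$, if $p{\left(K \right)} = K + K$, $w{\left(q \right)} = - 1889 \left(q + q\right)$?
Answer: $- \frac{1}{2294586} \approx -4.3581 \cdot 10^{-7}$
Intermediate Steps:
$w{\left(q \right)} = - 3778 q$ ($w{\left(q \right)} = - 1889 \cdot 2 q = - 3778 q$)
$p{\left(K \right)} = 2 K$
$T{\left(m \right)} = -40 - m$ ($T{\left(m \right)} = 2 \left(-20\right) - m = -40 - m$)
$\frac{1}{T{\left(65 \cdot 20 \right)} + w{\left(607 \right)}} = \frac{1}{\left(-40 - 65 \cdot 20\right) - 2293246} = \frac{1}{\left(-40 - 1300\right) - 2293246} = \frac{1}{-1340 - 2293246} = \frac{1}{-2294586} = - \frac{1}{2294586}$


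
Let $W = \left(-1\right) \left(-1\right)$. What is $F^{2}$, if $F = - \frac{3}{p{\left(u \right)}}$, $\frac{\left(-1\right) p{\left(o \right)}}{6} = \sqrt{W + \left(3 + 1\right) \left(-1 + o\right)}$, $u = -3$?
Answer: $- \frac{1}{60} \approx -0.016667$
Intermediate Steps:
$W = 1$
$p{\left(o \right)} = - 6 \sqrt{-3 + 4 o}$ ($p{\left(o \right)} = - 6 \sqrt{1 + \left(3 + 1\right) \left(-1 + o\right)} = - 6 \sqrt{1 + 4 \left(-1 + o\right)} = - 6 \sqrt{1 + \left(-4 + 4 o\right)} = - 6 \sqrt{-3 + 4 o}$)
$F = - \frac{i \sqrt{15}}{30}$ ($F = - \frac{3}{\left(-6\right) \sqrt{-3 + 4 \left(-3\right)}} = - \frac{3}{\left(-6\right) \sqrt{-3 - 12}} = - \frac{3}{\left(-6\right) \sqrt{-15}} = - \frac{3}{\left(-6\right) i \sqrt{15}} = - 3 \frac{i \sqrt{15}}{90} = - \frac{i \sqrt{15}}{30} \approx - 0.1291 i$)
$F^{2} = \left(- \frac{i \sqrt{15}}{30}\right)^{2} = - \frac{1}{60}$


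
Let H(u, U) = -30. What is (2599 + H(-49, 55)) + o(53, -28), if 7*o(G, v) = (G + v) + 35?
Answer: 18043/7 ≈ 2577.6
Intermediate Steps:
o(G, v) = 5 + G/7 + v/7 (o(G, v) = ((G + v) + 35)/7 = (35 + G + v)/7 = 5 + G/7 + v/7)
(2599 + H(-49, 55)) + o(53, -28) = (2599 - 30) + (5 + (⅐)*53 + (⅐)*(-28)) = 2569 + (5 + 53/7 - 4) = 2569 + 60/7 = 18043/7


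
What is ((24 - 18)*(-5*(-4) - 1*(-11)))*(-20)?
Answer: -3720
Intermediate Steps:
((24 - 18)*(-5*(-4) - 1*(-11)))*(-20) = (6*(20 + 11))*(-20) = (6*31)*(-20) = 186*(-20) = -3720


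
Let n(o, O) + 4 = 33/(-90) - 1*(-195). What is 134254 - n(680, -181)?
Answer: 4021901/30 ≈ 1.3406e+5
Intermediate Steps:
n(o, O) = 5719/30 (n(o, O) = -4 + (33/(-90) - 1*(-195)) = -4 + (33*(-1/90) + 195) = -4 + (-11/30 + 195) = -4 + 5839/30 = 5719/30)
134254 - n(680, -181) = 134254 - 1*5719/30 = 134254 - 5719/30 = 4021901/30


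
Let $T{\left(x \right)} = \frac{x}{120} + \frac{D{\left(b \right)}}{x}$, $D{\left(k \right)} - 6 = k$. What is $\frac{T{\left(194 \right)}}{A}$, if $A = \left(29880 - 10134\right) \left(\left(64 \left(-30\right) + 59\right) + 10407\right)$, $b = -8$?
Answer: $\frac{9349}{982121019120} \approx 9.5192 \cdot 10^{-9}$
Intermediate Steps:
$D{\left(k \right)} = 6 + k$
$T{\left(x \right)} = - \frac{2}{x} + \frac{x}{120}$ ($T{\left(x \right)} = \frac{x}{120} + \frac{6 - 8}{x} = x \frac{1}{120} - \frac{2}{x} = \frac{x}{120} - \frac{2}{x} = - \frac{2}{x} + \frac{x}{120}$)
$A = 168749316$ ($A = 19746 \left(\left(-1920 + 59\right) + 10407\right) = 19746 \left(-1861 + 10407\right) = 19746 \cdot 8546 = 168749316$)
$\frac{T{\left(194 \right)}}{A} = \frac{- \frac{2}{194} + \frac{1}{120} \cdot 194}{168749316} = \left(\left(-2\right) \frac{1}{194} + \frac{97}{60}\right) \frac{1}{168749316} = \left(- \frac{1}{97} + \frac{97}{60}\right) \frac{1}{168749316} = \frac{9349}{5820} \cdot \frac{1}{168749316} = \frac{9349}{982121019120}$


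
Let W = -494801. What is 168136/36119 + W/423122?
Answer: 53270323273/15282743518 ≈ 3.4857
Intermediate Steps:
168136/36119 + W/423122 = 168136/36119 - 494801/423122 = 53270323273/15282743518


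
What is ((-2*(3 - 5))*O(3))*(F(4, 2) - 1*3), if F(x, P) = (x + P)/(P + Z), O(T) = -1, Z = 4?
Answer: 8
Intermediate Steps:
F(x, P) = (P + x)/(4 + P) (F(x, P) = (x + P)/(P + 4) = (P + x)/(4 + P))
((-2*(3 - 5))*O(3))*(F(4, 2) - 1*3) = (-2*(3 - 5)*(-1))*((2 + 4)/(4 + 2) - 1*3) = (-2*(-2)*(-1))*(6/6 - 3) = (4*(-1))*((⅙)*6 - 3) = -4*(1 - 3) = -4*(-2) = 8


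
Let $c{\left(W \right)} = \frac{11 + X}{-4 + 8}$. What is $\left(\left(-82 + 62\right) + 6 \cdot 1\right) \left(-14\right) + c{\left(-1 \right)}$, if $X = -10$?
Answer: $\frac{785}{4} \approx 196.25$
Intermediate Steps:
$c{\left(W \right)} = \frac{1}{4}$ ($c{\left(W \right)} = \frac{11 - 10}{-4 + 8} = 1 \cdot \frac{1}{4} = \frac{1}{4}$)
$\left(\left(-82 + 62\right) + 6 \cdot 1\right) \left(-14\right) + c{\left(-1 \right)} = \left(\left(-82 + 62\right) + 6 \cdot 1\right) \left(-14\right) + \frac{1}{4} = \left(-20 + 6\right) \left(-14\right) + \frac{1}{4} = \left(-14\right) \left(-14\right) + \frac{1}{4} = 196 + \frac{1}{4} = \frac{785}{4}$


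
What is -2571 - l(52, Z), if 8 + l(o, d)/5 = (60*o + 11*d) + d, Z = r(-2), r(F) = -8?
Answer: -17651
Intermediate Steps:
Z = -8
l(o, d) = -40 + 60*d + 300*o (l(o, d) = -40 + 5*((60*o + 11*d) + d) = -40 + 5*((11*d + 60*o) + d) = -40 + 5*(12*d + 60*o) = -40 + (60*d + 300*o) = -40 + 60*d + 300*o)
-2571 - l(52, Z) = -2571 - (-40 + 60*(-8) + 300*52) = -2571 - (-40 - 480 + 15600) = -2571 - 1*15080 = -2571 - 15080 = -17651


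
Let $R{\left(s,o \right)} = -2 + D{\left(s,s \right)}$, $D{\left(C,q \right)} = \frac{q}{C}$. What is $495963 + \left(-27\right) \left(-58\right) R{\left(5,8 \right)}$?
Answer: $494397$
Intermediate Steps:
$R{\left(s,o \right)} = -1$ ($R{\left(s,o \right)} = -2 + \frac{s}{s} = -2 + 1 = -1$)
$495963 + \left(-27\right) \left(-58\right) R{\left(5,8 \right)} = 495963 + \left(-27\right) \left(-58\right) \left(-1\right) = 495963 + 1566 \left(-1\right) = 495963 - 1566 = 494397$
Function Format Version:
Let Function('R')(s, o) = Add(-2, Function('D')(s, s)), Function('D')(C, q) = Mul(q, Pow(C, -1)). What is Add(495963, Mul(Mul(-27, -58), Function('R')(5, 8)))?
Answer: 494397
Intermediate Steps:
Function('R')(s, o) = -1 (Function('R')(s, o) = Add(-2, Mul(s, Pow(s, -1))) = Add(-2, 1) = -1)
Add(495963, Mul(Mul(-27, -58), Function('R')(5, 8))) = Add(495963, Mul(Mul(-27, -58), -1)) = Add(495963, Mul(1566, -1)) = Add(495963, -1566) = 494397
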